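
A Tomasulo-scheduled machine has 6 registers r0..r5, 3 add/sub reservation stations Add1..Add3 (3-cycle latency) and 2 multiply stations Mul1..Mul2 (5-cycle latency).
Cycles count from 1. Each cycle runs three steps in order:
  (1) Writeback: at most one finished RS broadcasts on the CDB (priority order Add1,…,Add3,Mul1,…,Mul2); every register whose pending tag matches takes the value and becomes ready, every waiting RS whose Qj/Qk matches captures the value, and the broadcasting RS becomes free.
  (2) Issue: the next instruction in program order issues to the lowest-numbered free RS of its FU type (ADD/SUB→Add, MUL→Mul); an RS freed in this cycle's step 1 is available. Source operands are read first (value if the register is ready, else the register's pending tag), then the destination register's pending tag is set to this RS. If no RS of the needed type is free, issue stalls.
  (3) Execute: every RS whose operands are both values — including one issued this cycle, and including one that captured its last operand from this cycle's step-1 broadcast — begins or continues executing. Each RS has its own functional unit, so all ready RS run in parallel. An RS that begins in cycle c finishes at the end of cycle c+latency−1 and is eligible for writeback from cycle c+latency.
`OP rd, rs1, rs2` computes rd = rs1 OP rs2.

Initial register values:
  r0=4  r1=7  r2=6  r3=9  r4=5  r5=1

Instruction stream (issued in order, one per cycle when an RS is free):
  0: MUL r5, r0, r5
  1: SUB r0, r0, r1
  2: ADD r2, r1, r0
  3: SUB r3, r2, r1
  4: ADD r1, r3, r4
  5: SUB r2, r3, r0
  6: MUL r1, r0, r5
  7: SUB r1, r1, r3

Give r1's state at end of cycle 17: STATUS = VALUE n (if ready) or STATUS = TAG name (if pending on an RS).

  c1: issue MUL r5<-Mul1  regs: r0:4,r1:7,r2:6,r3:9,r4:5,r5:Mul1
  c2: issue SUB r0<-Add1  regs: r0:Add1,r1:7,r2:6,r3:9,r4:5,r5:Mul1
  c3: issue ADD r2<-Add2  regs: r0:Add1,r1:7,r2:Add2,r3:9,r4:5,r5:Mul1
  c4: issue SUB r3<-Add3  regs: r0:Add1,r1:7,r2:Add2,r3:Add3,r4:5,r5:Mul1
  c5: CDB Add1=-3; issue ADD r1<-Add1  regs: r0:-3,r1:Add1,r2:Add2,r3:Add3,r4:5,r5:Mul1
  c6: CDB Mul1=4; stall  regs: r0:-3,r1:Add1,r2:Add2,r3:Add3,r4:5,r5:4
  c7: stall  regs: r0:-3,r1:Add1,r2:Add2,r3:Add3,r4:5,r5:4
  c8: CDB Add2=4; issue SUB r2<-Add2  regs: r0:-3,r1:Add1,r2:Add2,r3:Add3,r4:5,r5:4
  c9: issue MUL r1<-Mul1  regs: r0:-3,r1:Mul1,r2:Add2,r3:Add3,r4:5,r5:4
  c10: stall  regs: r0:-3,r1:Mul1,r2:Add2,r3:Add3,r4:5,r5:4
  c11: CDB Add3=-3; issue SUB r1<-Add3  regs: r0:-3,r1:Add3,r2:Add2,r3:-3,r4:5,r5:4
  c12: -  regs: r0:-3,r1:Add3,r2:Add2,r3:-3,r4:5,r5:4
  c13: -  regs: r0:-3,r1:Add3,r2:Add2,r3:-3,r4:5,r5:4
  c14: CDB Add1=2  regs: r0:-3,r1:Add3,r2:Add2,r3:-3,r4:5,r5:4
  c15: CDB Add2=0  regs: r0:-3,r1:Add3,r2:0,r3:-3,r4:5,r5:4
  c16: CDB Mul1=-12  regs: r0:-3,r1:Add3,r2:0,r3:-3,r4:5,r5:4
  c17: -  regs: r0:-3,r1:Add3,r2:0,r3:-3,r4:5,r5:4

STATUS = TAG Add3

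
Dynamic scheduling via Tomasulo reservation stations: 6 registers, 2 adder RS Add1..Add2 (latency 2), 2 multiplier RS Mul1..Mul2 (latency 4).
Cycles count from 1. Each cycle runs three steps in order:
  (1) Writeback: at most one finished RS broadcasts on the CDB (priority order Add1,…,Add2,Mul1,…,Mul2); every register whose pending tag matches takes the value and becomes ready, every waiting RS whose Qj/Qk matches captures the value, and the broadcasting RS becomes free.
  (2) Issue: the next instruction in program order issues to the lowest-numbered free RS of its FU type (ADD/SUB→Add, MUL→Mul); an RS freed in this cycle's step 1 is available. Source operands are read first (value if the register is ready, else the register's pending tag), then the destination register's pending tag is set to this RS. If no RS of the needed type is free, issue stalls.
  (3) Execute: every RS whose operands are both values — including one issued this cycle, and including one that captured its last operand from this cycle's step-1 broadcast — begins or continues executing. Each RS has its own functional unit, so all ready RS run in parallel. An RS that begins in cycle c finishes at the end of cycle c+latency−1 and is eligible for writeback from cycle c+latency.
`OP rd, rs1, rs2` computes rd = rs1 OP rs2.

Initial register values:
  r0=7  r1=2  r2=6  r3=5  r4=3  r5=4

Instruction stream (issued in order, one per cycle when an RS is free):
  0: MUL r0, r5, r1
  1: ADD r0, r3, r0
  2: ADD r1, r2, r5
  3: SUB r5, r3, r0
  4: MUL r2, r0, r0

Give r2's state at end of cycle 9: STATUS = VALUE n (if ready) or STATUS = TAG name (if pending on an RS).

STATUS = TAG Mul1

  c1: issue MUL r0<-Mul1  regs: r0:Mul1,r1:2,r2:6,r3:5,r4:3,r5:4
  c2: issue ADD r0<-Add1  regs: r0:Add1,r1:2,r2:6,r3:5,r4:3,r5:4
  c3: issue ADD r1<-Add2  regs: r0:Add1,r1:Add2,r2:6,r3:5,r4:3,r5:4
  c4: stall  regs: r0:Add1,r1:Add2,r2:6,r3:5,r4:3,r5:4
  c5: CDB Add2=10; issue SUB r5<-Add2  regs: r0:Add1,r1:10,r2:6,r3:5,r4:3,r5:Add2
  c6: CDB Mul1=8; issue MUL r2<-Mul1  regs: r0:Add1,r1:10,r2:Mul1,r3:5,r4:3,r5:Add2
  c7: -  regs: r0:Add1,r1:10,r2:Mul1,r3:5,r4:3,r5:Add2
  c8: CDB Add1=13  regs: r0:13,r1:10,r2:Mul1,r3:5,r4:3,r5:Add2
  c9: -  regs: r0:13,r1:10,r2:Mul1,r3:5,r4:3,r5:Add2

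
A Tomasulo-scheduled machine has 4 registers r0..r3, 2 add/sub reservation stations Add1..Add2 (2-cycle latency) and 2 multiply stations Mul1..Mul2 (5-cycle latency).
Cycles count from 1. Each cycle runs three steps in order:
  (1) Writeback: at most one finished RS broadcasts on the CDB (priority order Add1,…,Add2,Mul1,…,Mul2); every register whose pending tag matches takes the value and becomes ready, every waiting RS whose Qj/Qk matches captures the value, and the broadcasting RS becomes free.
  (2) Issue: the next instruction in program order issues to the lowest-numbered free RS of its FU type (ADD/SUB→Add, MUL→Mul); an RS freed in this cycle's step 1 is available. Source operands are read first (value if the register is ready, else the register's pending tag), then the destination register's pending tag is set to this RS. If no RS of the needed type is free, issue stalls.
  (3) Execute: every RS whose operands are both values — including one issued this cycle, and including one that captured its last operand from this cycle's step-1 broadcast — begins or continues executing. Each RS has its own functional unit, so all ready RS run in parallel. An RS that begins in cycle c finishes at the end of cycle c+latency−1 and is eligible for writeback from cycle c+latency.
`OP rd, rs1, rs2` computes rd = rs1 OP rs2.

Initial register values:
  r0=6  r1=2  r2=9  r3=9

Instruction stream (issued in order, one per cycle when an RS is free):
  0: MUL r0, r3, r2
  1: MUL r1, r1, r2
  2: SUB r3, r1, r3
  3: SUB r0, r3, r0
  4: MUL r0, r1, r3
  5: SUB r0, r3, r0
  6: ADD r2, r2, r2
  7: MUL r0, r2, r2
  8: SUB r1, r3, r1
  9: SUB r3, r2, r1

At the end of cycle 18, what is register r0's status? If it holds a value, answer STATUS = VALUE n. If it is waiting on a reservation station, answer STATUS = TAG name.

STATUS = VALUE 324

c1: issue MUL r0<-Mul1 | r0:Mul1,r1:2,r2:9,r3:9
c2: issue MUL r1<-Mul2 | r0:Mul1,r1:Mul2,r2:9,r3:9
c3: issue SUB r3<-Add1 | r0:Mul1,r1:Mul2,r2:9,r3:Add1
c4: issue SUB r0<-Add2 | r0:Add2,r1:Mul2,r2:9,r3:Add1
c5: stall | r0:Add2,r1:Mul2,r2:9,r3:Add1
c6: CDB Mul1=81; issue MUL r0<-Mul1 | r0:Mul1,r1:Mul2,r2:9,r3:Add1
c7: CDB Mul2=18; stall | r0:Mul1,r1:18,r2:9,r3:Add1
c8: stall | r0:Mul1,r1:18,r2:9,r3:Add1
c9: CDB Add1=9; issue SUB r0<-Add1 | r0:Add1,r1:18,r2:9,r3:9
c10: stall | r0:Add1,r1:18,r2:9,r3:9
c11: CDB Add2=-72; issue ADD r2<-Add2 | r0:Add1,r1:18,r2:Add2,r3:9
c12: issue MUL r0<-Mul2 | r0:Mul2,r1:18,r2:Add2,r3:9
c13: CDB Add2=18; issue SUB r1<-Add2 | r0:Mul2,r1:Add2,r2:18,r3:9
c14: CDB Mul1=162; stall | r0:Mul2,r1:Add2,r2:18,r3:9
c15: CDB Add2=-9; issue SUB r3<-Add2 | r0:Mul2,r1:-9,r2:18,r3:Add2
c16: CDB Add1=-153 | r0:Mul2,r1:-9,r2:18,r3:Add2
c17: CDB Add2=27 | r0:Mul2,r1:-9,r2:18,r3:27
c18: CDB Mul2=324 | r0:324,r1:-9,r2:18,r3:27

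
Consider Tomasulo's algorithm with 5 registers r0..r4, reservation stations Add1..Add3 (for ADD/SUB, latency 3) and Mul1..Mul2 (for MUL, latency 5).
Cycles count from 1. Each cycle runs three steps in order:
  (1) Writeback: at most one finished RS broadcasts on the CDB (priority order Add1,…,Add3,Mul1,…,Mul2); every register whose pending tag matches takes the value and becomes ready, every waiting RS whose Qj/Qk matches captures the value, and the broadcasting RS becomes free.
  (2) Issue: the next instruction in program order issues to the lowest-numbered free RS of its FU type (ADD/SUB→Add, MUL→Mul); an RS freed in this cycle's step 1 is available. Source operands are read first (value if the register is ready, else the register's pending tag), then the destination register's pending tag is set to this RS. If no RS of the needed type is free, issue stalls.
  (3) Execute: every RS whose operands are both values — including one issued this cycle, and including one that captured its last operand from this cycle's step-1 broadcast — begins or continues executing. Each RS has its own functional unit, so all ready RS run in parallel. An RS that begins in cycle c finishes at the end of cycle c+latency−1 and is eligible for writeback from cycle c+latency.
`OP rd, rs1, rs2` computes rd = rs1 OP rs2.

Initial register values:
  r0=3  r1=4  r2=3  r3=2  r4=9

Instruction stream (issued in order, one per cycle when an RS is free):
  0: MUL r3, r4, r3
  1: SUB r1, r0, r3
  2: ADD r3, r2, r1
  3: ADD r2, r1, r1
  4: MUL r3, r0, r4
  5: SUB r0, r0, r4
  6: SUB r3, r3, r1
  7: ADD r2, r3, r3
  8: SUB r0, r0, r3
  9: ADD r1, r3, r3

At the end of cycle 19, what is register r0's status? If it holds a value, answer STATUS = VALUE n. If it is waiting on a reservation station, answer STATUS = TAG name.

  c1: issue MUL r3<-Mul1  regs: r0:3,r1:4,r2:3,r3:Mul1,r4:9
  c2: issue SUB r1<-Add1  regs: r0:3,r1:Add1,r2:3,r3:Mul1,r4:9
  c3: issue ADD r3<-Add2  regs: r0:3,r1:Add1,r2:3,r3:Add2,r4:9
  c4: issue ADD r2<-Add3  regs: r0:3,r1:Add1,r2:Add3,r3:Add2,r4:9
  c5: issue MUL r3<-Mul2  regs: r0:3,r1:Add1,r2:Add3,r3:Mul2,r4:9
  c6: CDB Mul1=18; stall  regs: r0:3,r1:Add1,r2:Add3,r3:Mul2,r4:9
  c7: stall  regs: r0:3,r1:Add1,r2:Add3,r3:Mul2,r4:9
  c8: stall  regs: r0:3,r1:Add1,r2:Add3,r3:Mul2,r4:9
  c9: CDB Add1=-15; issue SUB r0<-Add1  regs: r0:Add1,r1:-15,r2:Add3,r3:Mul2,r4:9
  c10: CDB Mul2=27; stall  regs: r0:Add1,r1:-15,r2:Add3,r3:27,r4:9
  c11: stall  regs: r0:Add1,r1:-15,r2:Add3,r3:27,r4:9
  c12: CDB Add1=-6; issue SUB r3<-Add1  regs: r0:-6,r1:-15,r2:Add3,r3:Add1,r4:9
  c13: CDB Add2=-12; issue ADD r2<-Add2  regs: r0:-6,r1:-15,r2:Add2,r3:Add1,r4:9
  c14: CDB Add3=-30; issue SUB r0<-Add3  regs: r0:Add3,r1:-15,r2:Add2,r3:Add1,r4:9
  c15: CDB Add1=42; issue ADD r1<-Add1  regs: r0:Add3,r1:Add1,r2:Add2,r3:42,r4:9
  c16: -  regs: r0:Add3,r1:Add1,r2:Add2,r3:42,r4:9
  c17: -  regs: r0:Add3,r1:Add1,r2:Add2,r3:42,r4:9
  c18: CDB Add1=84  regs: r0:Add3,r1:84,r2:Add2,r3:42,r4:9
  c19: CDB Add2=84  regs: r0:Add3,r1:84,r2:84,r3:42,r4:9

STATUS = TAG Add3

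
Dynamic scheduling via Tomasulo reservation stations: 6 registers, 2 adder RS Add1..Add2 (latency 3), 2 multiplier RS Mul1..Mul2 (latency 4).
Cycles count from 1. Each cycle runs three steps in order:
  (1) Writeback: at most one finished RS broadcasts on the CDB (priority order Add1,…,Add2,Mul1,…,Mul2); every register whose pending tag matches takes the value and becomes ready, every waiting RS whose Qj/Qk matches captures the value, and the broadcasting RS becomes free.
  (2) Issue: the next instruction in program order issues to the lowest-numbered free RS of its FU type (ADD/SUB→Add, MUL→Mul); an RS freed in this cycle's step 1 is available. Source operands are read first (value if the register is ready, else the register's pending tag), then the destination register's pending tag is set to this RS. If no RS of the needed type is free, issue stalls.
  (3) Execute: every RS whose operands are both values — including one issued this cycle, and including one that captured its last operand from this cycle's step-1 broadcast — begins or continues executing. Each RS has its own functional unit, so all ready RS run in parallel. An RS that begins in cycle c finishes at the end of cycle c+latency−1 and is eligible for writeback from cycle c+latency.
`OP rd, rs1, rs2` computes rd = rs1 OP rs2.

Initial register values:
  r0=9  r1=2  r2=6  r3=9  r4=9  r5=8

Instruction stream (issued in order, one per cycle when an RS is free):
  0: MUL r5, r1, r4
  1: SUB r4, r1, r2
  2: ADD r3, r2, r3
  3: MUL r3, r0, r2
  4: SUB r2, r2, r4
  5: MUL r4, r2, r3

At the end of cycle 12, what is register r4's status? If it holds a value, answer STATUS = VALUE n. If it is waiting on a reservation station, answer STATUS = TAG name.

c1: issue MUL r5<-Mul1 | r0:9,r1:2,r2:6,r3:9,r4:9,r5:Mul1
c2: issue SUB r4<-Add1 | r0:9,r1:2,r2:6,r3:9,r4:Add1,r5:Mul1
c3: issue ADD r3<-Add2 | r0:9,r1:2,r2:6,r3:Add2,r4:Add1,r5:Mul1
c4: issue MUL r3<-Mul2 | r0:9,r1:2,r2:6,r3:Mul2,r4:Add1,r5:Mul1
c5: CDB Add1=-4; issue SUB r2<-Add1 | r0:9,r1:2,r2:Add1,r3:Mul2,r4:-4,r5:Mul1
c6: CDB Add2=15; stall | r0:9,r1:2,r2:Add1,r3:Mul2,r4:-4,r5:Mul1
c7: CDB Mul1=18; issue MUL r4<-Mul1 | r0:9,r1:2,r2:Add1,r3:Mul2,r4:Mul1,r5:18
c8: CDB Add1=10 | r0:9,r1:2,r2:10,r3:Mul2,r4:Mul1,r5:18
c9: CDB Mul2=54 | r0:9,r1:2,r2:10,r3:54,r4:Mul1,r5:18
c10: - | r0:9,r1:2,r2:10,r3:54,r4:Mul1,r5:18
c11: - | r0:9,r1:2,r2:10,r3:54,r4:Mul1,r5:18
c12: - | r0:9,r1:2,r2:10,r3:54,r4:Mul1,r5:18

STATUS = TAG Mul1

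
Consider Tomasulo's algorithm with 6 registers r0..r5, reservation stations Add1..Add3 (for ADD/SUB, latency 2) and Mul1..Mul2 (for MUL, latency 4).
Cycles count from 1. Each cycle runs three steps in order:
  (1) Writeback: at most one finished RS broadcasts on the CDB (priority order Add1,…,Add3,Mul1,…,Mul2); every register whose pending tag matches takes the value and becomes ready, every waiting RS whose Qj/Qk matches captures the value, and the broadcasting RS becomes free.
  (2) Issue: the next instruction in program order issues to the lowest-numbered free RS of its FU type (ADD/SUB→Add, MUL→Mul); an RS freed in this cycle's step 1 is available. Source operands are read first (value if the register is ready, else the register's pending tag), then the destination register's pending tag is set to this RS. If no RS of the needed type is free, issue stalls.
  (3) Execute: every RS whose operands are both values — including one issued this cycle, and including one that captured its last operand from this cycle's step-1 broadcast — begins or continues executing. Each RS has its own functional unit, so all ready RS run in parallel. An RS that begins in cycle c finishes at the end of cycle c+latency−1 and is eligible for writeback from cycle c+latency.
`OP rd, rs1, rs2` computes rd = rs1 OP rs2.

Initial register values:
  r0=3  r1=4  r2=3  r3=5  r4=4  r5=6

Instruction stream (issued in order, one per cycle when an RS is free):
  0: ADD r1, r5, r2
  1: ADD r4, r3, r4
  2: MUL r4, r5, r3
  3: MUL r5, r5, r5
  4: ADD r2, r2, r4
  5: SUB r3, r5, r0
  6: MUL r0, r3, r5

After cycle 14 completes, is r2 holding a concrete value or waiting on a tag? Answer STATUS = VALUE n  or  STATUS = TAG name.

STATUS = VALUE 33

cycle 1: issue ADD r1<-Add1 // r0:3,r1:Add1,r2:3,r3:5,r4:4,r5:6
cycle 2: issue ADD r4<-Add2 // r0:3,r1:Add1,r2:3,r3:5,r4:Add2,r5:6
cycle 3: CDB Add1=9; issue MUL r4<-Mul1 // r0:3,r1:9,r2:3,r3:5,r4:Mul1,r5:6
cycle 4: CDB Add2=9; issue MUL r5<-Mul2 // r0:3,r1:9,r2:3,r3:5,r4:Mul1,r5:Mul2
cycle 5: issue ADD r2<-Add1 // r0:3,r1:9,r2:Add1,r3:5,r4:Mul1,r5:Mul2
cycle 6: issue SUB r3<-Add2 // r0:3,r1:9,r2:Add1,r3:Add2,r4:Mul1,r5:Mul2
cycle 7: CDB Mul1=30; issue MUL r0<-Mul1 // r0:Mul1,r1:9,r2:Add1,r3:Add2,r4:30,r5:Mul2
cycle 8: CDB Mul2=36 // r0:Mul1,r1:9,r2:Add1,r3:Add2,r4:30,r5:36
cycle 9: CDB Add1=33 // r0:Mul1,r1:9,r2:33,r3:Add2,r4:30,r5:36
cycle 10: CDB Add2=33 // r0:Mul1,r1:9,r2:33,r3:33,r4:30,r5:36
cycle 11: - // r0:Mul1,r1:9,r2:33,r3:33,r4:30,r5:36
cycle 12: - // r0:Mul1,r1:9,r2:33,r3:33,r4:30,r5:36
cycle 13: - // r0:Mul1,r1:9,r2:33,r3:33,r4:30,r5:36
cycle 14: CDB Mul1=1188 // r0:1188,r1:9,r2:33,r3:33,r4:30,r5:36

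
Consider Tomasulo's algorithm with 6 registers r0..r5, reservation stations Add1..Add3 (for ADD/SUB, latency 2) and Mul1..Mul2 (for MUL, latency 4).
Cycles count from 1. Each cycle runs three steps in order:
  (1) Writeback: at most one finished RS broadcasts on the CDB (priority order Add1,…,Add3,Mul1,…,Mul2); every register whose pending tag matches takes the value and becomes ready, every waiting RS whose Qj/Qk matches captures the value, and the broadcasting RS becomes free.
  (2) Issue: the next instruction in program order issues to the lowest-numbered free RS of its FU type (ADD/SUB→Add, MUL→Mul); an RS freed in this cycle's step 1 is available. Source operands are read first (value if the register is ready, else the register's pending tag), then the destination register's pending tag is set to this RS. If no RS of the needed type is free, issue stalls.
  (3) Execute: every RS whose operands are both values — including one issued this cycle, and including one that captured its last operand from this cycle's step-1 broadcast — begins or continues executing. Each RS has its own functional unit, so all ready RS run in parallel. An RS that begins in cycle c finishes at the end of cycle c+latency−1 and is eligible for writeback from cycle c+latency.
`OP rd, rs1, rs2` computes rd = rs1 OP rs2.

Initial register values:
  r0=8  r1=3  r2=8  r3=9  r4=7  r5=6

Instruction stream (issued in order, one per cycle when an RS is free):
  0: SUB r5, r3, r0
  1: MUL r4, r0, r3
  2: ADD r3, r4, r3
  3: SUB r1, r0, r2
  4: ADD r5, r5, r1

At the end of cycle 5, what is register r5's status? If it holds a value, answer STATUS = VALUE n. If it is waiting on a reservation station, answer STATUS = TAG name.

STATUS = TAG Add3

  c1: issue SUB r5<-Add1  regs: r0:8,r1:3,r2:8,r3:9,r4:7,r5:Add1
  c2: issue MUL r4<-Mul1  regs: r0:8,r1:3,r2:8,r3:9,r4:Mul1,r5:Add1
  c3: CDB Add1=1; issue ADD r3<-Add1  regs: r0:8,r1:3,r2:8,r3:Add1,r4:Mul1,r5:1
  c4: issue SUB r1<-Add2  regs: r0:8,r1:Add2,r2:8,r3:Add1,r4:Mul1,r5:1
  c5: issue ADD r5<-Add3  regs: r0:8,r1:Add2,r2:8,r3:Add1,r4:Mul1,r5:Add3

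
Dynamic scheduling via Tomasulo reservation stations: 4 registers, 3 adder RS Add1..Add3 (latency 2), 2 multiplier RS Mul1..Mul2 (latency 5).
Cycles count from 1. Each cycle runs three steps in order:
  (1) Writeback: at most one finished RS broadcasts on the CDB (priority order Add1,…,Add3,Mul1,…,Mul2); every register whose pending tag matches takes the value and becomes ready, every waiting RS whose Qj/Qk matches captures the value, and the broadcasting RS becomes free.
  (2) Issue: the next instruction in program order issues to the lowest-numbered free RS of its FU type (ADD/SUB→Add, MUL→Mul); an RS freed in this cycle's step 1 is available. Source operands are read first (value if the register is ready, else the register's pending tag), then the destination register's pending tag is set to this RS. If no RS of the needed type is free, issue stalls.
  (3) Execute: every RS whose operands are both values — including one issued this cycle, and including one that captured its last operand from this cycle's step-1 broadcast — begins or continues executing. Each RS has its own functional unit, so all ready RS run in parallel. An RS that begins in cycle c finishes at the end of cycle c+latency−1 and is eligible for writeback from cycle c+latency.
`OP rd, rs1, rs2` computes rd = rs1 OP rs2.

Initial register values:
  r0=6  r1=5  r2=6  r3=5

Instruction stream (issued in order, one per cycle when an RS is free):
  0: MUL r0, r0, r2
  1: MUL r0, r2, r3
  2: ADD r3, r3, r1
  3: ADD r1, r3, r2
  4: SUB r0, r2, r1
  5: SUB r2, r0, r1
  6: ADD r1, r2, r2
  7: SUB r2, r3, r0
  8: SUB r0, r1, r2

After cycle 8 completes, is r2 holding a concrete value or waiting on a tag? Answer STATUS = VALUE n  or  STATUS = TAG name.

  c1: issue MUL r0<-Mul1  regs: r0:Mul1,r1:5,r2:6,r3:5
  c2: issue MUL r0<-Mul2  regs: r0:Mul2,r1:5,r2:6,r3:5
  c3: issue ADD r3<-Add1  regs: r0:Mul2,r1:5,r2:6,r3:Add1
  c4: issue ADD r1<-Add2  regs: r0:Mul2,r1:Add2,r2:6,r3:Add1
  c5: CDB Add1=10; issue SUB r0<-Add1  regs: r0:Add1,r1:Add2,r2:6,r3:10
  c6: CDB Mul1=36; issue SUB r2<-Add3  regs: r0:Add1,r1:Add2,r2:Add3,r3:10
  c7: CDB Add2=16; issue ADD r1<-Add2  regs: r0:Add1,r1:Add2,r2:Add3,r3:10
  c8: CDB Mul2=30; stall  regs: r0:Add1,r1:Add2,r2:Add3,r3:10

STATUS = TAG Add3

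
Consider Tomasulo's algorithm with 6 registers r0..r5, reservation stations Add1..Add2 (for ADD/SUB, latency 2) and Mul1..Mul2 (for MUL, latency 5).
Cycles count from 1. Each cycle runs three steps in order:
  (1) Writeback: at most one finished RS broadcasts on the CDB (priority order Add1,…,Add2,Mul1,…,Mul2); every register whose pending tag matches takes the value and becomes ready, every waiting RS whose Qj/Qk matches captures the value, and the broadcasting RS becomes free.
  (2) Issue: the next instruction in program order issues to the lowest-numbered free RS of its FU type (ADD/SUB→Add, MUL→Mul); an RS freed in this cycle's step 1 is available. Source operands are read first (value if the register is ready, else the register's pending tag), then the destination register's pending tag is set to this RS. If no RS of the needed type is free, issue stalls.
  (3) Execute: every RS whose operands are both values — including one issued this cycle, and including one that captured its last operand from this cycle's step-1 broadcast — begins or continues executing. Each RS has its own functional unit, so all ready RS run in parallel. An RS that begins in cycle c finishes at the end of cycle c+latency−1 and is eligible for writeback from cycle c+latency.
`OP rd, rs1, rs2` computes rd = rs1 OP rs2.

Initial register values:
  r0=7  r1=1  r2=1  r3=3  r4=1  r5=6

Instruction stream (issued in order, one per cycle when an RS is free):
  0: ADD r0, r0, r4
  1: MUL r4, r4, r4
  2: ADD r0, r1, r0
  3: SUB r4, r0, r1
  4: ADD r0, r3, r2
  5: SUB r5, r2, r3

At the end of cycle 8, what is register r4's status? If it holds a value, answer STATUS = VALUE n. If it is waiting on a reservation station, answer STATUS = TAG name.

STATUS = VALUE 8

cycle 1: issue ADD r0<-Add1 // r0:Add1,r1:1,r2:1,r3:3,r4:1,r5:6
cycle 2: issue MUL r4<-Mul1 // r0:Add1,r1:1,r2:1,r3:3,r4:Mul1,r5:6
cycle 3: CDB Add1=8; issue ADD r0<-Add1 // r0:Add1,r1:1,r2:1,r3:3,r4:Mul1,r5:6
cycle 4: issue SUB r4<-Add2 // r0:Add1,r1:1,r2:1,r3:3,r4:Add2,r5:6
cycle 5: CDB Add1=9; issue ADD r0<-Add1 // r0:Add1,r1:1,r2:1,r3:3,r4:Add2,r5:6
cycle 6: stall // r0:Add1,r1:1,r2:1,r3:3,r4:Add2,r5:6
cycle 7: CDB Add1=4; issue SUB r5<-Add1 // r0:4,r1:1,r2:1,r3:3,r4:Add2,r5:Add1
cycle 8: CDB Add2=8 // r0:4,r1:1,r2:1,r3:3,r4:8,r5:Add1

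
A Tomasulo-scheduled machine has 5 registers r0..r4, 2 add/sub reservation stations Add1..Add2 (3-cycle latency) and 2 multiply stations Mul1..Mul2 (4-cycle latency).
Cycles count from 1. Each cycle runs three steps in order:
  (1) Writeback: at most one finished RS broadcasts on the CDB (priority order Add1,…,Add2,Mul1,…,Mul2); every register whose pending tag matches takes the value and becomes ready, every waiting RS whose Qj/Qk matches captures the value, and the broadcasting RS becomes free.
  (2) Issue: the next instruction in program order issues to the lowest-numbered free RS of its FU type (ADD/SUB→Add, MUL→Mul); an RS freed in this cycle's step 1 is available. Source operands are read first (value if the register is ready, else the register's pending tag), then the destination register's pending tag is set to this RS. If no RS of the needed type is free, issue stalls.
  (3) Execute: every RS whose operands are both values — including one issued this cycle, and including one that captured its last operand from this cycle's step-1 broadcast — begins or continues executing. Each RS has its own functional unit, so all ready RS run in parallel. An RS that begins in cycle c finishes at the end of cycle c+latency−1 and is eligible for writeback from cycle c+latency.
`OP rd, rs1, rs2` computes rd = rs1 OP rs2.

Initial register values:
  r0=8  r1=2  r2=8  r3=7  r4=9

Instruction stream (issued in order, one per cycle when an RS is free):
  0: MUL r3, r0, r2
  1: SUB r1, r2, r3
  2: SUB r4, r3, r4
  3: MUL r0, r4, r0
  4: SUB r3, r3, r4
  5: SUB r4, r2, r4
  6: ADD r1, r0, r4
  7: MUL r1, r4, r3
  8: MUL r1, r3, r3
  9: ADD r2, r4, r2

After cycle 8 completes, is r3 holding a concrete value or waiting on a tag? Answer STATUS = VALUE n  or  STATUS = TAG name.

STATUS = TAG Add1

c1: issue MUL r3<-Mul1 | r0:8,r1:2,r2:8,r3:Mul1,r4:9
c2: issue SUB r1<-Add1 | r0:8,r1:Add1,r2:8,r3:Mul1,r4:9
c3: issue SUB r4<-Add2 | r0:8,r1:Add1,r2:8,r3:Mul1,r4:Add2
c4: issue MUL r0<-Mul2 | r0:Mul2,r1:Add1,r2:8,r3:Mul1,r4:Add2
c5: CDB Mul1=64; stall | r0:Mul2,r1:Add1,r2:8,r3:64,r4:Add2
c6: stall | r0:Mul2,r1:Add1,r2:8,r3:64,r4:Add2
c7: stall | r0:Mul2,r1:Add1,r2:8,r3:64,r4:Add2
c8: CDB Add1=-56; issue SUB r3<-Add1 | r0:Mul2,r1:-56,r2:8,r3:Add1,r4:Add2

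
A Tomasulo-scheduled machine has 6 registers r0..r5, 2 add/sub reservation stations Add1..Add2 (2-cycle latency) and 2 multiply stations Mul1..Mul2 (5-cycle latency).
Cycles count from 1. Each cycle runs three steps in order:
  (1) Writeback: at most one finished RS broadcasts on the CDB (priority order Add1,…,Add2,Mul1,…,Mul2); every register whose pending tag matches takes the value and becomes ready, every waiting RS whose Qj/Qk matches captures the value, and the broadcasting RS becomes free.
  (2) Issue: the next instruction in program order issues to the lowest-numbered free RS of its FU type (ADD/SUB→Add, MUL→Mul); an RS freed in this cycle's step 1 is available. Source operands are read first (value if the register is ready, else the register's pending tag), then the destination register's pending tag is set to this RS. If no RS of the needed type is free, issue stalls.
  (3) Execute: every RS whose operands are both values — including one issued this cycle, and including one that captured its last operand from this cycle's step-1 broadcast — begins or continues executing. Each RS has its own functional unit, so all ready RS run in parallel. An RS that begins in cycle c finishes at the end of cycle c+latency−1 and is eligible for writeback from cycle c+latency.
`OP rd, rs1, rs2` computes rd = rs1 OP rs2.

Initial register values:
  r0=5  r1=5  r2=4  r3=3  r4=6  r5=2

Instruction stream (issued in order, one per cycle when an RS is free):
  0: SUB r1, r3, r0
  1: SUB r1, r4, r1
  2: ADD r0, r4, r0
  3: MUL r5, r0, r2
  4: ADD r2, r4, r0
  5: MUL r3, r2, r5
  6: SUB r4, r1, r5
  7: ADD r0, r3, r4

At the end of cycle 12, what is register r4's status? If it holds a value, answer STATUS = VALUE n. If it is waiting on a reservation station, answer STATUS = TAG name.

  c1: issue SUB r1<-Add1  regs: r0:5,r1:Add1,r2:4,r3:3,r4:6,r5:2
  c2: issue SUB r1<-Add2  regs: r0:5,r1:Add2,r2:4,r3:3,r4:6,r5:2
  c3: CDB Add1=-2; issue ADD r0<-Add1  regs: r0:Add1,r1:Add2,r2:4,r3:3,r4:6,r5:2
  c4: issue MUL r5<-Mul1  regs: r0:Add1,r1:Add2,r2:4,r3:3,r4:6,r5:Mul1
  c5: CDB Add1=11; issue ADD r2<-Add1  regs: r0:11,r1:Add2,r2:Add1,r3:3,r4:6,r5:Mul1
  c6: CDB Add2=8; issue MUL r3<-Mul2  regs: r0:11,r1:8,r2:Add1,r3:Mul2,r4:6,r5:Mul1
  c7: CDB Add1=17; issue SUB r4<-Add1  regs: r0:11,r1:8,r2:17,r3:Mul2,r4:Add1,r5:Mul1
  c8: issue ADD r0<-Add2  regs: r0:Add2,r1:8,r2:17,r3:Mul2,r4:Add1,r5:Mul1
  c9: -  regs: r0:Add2,r1:8,r2:17,r3:Mul2,r4:Add1,r5:Mul1
  c10: CDB Mul1=44  regs: r0:Add2,r1:8,r2:17,r3:Mul2,r4:Add1,r5:44
  c11: -  regs: r0:Add2,r1:8,r2:17,r3:Mul2,r4:Add1,r5:44
  c12: CDB Add1=-36  regs: r0:Add2,r1:8,r2:17,r3:Mul2,r4:-36,r5:44

STATUS = VALUE -36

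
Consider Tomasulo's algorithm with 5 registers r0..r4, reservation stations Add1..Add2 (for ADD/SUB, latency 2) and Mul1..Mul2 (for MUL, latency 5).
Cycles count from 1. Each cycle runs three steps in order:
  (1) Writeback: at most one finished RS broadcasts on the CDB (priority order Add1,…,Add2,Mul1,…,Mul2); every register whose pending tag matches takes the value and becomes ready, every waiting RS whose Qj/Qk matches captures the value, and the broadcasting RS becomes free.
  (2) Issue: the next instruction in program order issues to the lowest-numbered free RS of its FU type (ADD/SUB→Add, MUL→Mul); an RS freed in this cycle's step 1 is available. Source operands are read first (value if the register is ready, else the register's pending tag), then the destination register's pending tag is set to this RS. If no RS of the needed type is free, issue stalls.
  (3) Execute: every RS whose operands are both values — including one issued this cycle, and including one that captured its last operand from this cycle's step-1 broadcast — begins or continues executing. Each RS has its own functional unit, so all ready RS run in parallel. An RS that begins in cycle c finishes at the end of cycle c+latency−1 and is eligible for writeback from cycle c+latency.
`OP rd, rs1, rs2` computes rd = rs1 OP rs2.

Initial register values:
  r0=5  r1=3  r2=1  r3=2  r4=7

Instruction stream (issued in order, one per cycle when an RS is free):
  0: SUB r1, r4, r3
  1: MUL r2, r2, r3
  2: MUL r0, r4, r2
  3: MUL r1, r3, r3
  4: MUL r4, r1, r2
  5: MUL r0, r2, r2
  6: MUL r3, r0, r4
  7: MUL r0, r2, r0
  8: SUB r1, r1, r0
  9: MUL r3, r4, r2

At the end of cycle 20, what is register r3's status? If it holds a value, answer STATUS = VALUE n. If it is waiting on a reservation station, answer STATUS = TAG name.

STATUS = TAG Mul1

c1: issue SUB r1<-Add1 | r0:5,r1:Add1,r2:1,r3:2,r4:7
c2: issue MUL r2<-Mul1 | r0:5,r1:Add1,r2:Mul1,r3:2,r4:7
c3: CDB Add1=5; issue MUL r0<-Mul2 | r0:Mul2,r1:5,r2:Mul1,r3:2,r4:7
c4: stall | r0:Mul2,r1:5,r2:Mul1,r3:2,r4:7
c5: stall | r0:Mul2,r1:5,r2:Mul1,r3:2,r4:7
c6: stall | r0:Mul2,r1:5,r2:Mul1,r3:2,r4:7
c7: CDB Mul1=2; issue MUL r1<-Mul1 | r0:Mul2,r1:Mul1,r2:2,r3:2,r4:7
c8: stall | r0:Mul2,r1:Mul1,r2:2,r3:2,r4:7
c9: stall | r0:Mul2,r1:Mul1,r2:2,r3:2,r4:7
c10: stall | r0:Mul2,r1:Mul1,r2:2,r3:2,r4:7
c11: stall | r0:Mul2,r1:Mul1,r2:2,r3:2,r4:7
c12: CDB Mul1=4; issue MUL r4<-Mul1 | r0:Mul2,r1:4,r2:2,r3:2,r4:Mul1
c13: CDB Mul2=14; issue MUL r0<-Mul2 | r0:Mul2,r1:4,r2:2,r3:2,r4:Mul1
c14: stall | r0:Mul2,r1:4,r2:2,r3:2,r4:Mul1
c15: stall | r0:Mul2,r1:4,r2:2,r3:2,r4:Mul1
c16: stall | r0:Mul2,r1:4,r2:2,r3:2,r4:Mul1
c17: CDB Mul1=8; issue MUL r3<-Mul1 | r0:Mul2,r1:4,r2:2,r3:Mul1,r4:8
c18: CDB Mul2=4; issue MUL r0<-Mul2 | r0:Mul2,r1:4,r2:2,r3:Mul1,r4:8
c19: issue SUB r1<-Add1 | r0:Mul2,r1:Add1,r2:2,r3:Mul1,r4:8
c20: stall | r0:Mul2,r1:Add1,r2:2,r3:Mul1,r4:8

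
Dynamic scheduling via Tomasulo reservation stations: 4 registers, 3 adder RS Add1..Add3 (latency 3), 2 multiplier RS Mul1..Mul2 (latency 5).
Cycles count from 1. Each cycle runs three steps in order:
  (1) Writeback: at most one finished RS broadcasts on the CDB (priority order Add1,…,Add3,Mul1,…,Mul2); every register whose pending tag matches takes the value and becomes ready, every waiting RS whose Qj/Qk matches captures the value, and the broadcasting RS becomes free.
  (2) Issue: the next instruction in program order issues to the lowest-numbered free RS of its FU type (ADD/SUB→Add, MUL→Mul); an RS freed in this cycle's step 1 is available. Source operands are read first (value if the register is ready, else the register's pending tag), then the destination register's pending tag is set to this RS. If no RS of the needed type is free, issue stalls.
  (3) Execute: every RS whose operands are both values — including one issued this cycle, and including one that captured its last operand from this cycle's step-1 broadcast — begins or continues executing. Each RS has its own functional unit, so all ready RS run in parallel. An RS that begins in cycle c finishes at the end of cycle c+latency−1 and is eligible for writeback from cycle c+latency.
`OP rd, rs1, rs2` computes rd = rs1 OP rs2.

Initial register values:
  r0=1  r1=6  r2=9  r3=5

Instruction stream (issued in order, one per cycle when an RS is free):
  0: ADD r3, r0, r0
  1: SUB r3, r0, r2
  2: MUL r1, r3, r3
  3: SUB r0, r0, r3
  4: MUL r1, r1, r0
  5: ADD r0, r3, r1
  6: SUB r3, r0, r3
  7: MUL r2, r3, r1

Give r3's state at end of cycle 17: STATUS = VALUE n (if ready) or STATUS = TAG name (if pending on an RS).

STATUS = TAG Add3

c1: issue ADD r3<-Add1 | r0:1,r1:6,r2:9,r3:Add1
c2: issue SUB r3<-Add2 | r0:1,r1:6,r2:9,r3:Add2
c3: issue MUL r1<-Mul1 | r0:1,r1:Mul1,r2:9,r3:Add2
c4: CDB Add1=2; issue SUB r0<-Add1 | r0:Add1,r1:Mul1,r2:9,r3:Add2
c5: CDB Add2=-8; issue MUL r1<-Mul2 | r0:Add1,r1:Mul2,r2:9,r3:-8
c6: issue ADD r0<-Add2 | r0:Add2,r1:Mul2,r2:9,r3:-8
c7: issue SUB r3<-Add3 | r0:Add2,r1:Mul2,r2:9,r3:Add3
c8: CDB Add1=9; stall | r0:Add2,r1:Mul2,r2:9,r3:Add3
c9: stall | r0:Add2,r1:Mul2,r2:9,r3:Add3
c10: CDB Mul1=64; issue MUL r2<-Mul1 | r0:Add2,r1:Mul2,r2:Mul1,r3:Add3
c11: - | r0:Add2,r1:Mul2,r2:Mul1,r3:Add3
c12: - | r0:Add2,r1:Mul2,r2:Mul1,r3:Add3
c13: - | r0:Add2,r1:Mul2,r2:Mul1,r3:Add3
c14: - | r0:Add2,r1:Mul2,r2:Mul1,r3:Add3
c15: CDB Mul2=576 | r0:Add2,r1:576,r2:Mul1,r3:Add3
c16: - | r0:Add2,r1:576,r2:Mul1,r3:Add3
c17: - | r0:Add2,r1:576,r2:Mul1,r3:Add3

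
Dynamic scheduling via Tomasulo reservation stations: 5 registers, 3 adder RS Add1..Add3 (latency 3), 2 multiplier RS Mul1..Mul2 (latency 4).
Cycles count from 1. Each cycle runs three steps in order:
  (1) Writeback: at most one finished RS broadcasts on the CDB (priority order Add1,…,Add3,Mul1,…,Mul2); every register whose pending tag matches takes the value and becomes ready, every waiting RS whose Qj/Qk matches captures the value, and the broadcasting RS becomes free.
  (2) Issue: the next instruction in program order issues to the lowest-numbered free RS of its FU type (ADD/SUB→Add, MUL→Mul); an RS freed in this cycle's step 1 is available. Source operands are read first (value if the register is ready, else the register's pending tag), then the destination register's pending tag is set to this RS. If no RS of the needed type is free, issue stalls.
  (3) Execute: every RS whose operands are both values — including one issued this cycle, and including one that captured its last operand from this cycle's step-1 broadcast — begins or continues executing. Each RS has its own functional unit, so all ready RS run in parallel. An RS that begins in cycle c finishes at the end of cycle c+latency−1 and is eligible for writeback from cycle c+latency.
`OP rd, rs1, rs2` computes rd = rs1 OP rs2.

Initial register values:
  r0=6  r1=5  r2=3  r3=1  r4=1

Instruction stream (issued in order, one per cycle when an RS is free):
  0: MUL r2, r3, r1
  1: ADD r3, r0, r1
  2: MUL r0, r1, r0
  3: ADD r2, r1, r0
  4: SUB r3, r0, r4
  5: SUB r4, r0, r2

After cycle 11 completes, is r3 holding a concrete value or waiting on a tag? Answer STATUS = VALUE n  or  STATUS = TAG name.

cycle 1: issue MUL r2<-Mul1 // r0:6,r1:5,r2:Mul1,r3:1,r4:1
cycle 2: issue ADD r3<-Add1 // r0:6,r1:5,r2:Mul1,r3:Add1,r4:1
cycle 3: issue MUL r0<-Mul2 // r0:Mul2,r1:5,r2:Mul1,r3:Add1,r4:1
cycle 4: issue ADD r2<-Add2 // r0:Mul2,r1:5,r2:Add2,r3:Add1,r4:1
cycle 5: CDB Add1=11; issue SUB r3<-Add1 // r0:Mul2,r1:5,r2:Add2,r3:Add1,r4:1
cycle 6: CDB Mul1=5; issue SUB r4<-Add3 // r0:Mul2,r1:5,r2:Add2,r3:Add1,r4:Add3
cycle 7: CDB Mul2=30 // r0:30,r1:5,r2:Add2,r3:Add1,r4:Add3
cycle 8: - // r0:30,r1:5,r2:Add2,r3:Add1,r4:Add3
cycle 9: - // r0:30,r1:5,r2:Add2,r3:Add1,r4:Add3
cycle 10: CDB Add1=29 // r0:30,r1:5,r2:Add2,r3:29,r4:Add3
cycle 11: CDB Add2=35 // r0:30,r1:5,r2:35,r3:29,r4:Add3

STATUS = VALUE 29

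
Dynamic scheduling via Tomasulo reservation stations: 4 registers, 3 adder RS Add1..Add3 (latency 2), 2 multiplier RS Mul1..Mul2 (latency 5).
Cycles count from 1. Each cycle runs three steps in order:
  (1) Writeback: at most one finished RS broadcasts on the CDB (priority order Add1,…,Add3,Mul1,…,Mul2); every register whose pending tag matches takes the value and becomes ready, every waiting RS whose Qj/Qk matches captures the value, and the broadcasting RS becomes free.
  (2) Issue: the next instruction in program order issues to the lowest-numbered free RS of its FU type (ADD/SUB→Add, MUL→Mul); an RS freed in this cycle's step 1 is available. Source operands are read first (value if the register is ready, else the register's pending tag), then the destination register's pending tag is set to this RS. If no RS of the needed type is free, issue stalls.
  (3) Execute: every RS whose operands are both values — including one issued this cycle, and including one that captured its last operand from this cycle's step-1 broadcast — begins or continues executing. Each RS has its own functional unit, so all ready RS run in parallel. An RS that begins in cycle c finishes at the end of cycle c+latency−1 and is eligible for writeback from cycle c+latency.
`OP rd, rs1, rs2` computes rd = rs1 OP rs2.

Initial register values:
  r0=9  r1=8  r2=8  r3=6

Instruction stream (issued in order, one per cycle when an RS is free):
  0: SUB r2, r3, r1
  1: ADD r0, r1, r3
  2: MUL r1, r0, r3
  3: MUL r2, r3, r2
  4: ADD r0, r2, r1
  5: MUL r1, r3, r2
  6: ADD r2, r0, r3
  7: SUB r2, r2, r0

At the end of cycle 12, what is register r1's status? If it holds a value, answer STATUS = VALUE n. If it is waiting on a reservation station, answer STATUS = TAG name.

cycle 1: issue SUB r2<-Add1 // r0:9,r1:8,r2:Add1,r3:6
cycle 2: issue ADD r0<-Add2 // r0:Add2,r1:8,r2:Add1,r3:6
cycle 3: CDB Add1=-2; issue MUL r1<-Mul1 // r0:Add2,r1:Mul1,r2:-2,r3:6
cycle 4: CDB Add2=14; issue MUL r2<-Mul2 // r0:14,r1:Mul1,r2:Mul2,r3:6
cycle 5: issue ADD r0<-Add1 // r0:Add1,r1:Mul1,r2:Mul2,r3:6
cycle 6: stall // r0:Add1,r1:Mul1,r2:Mul2,r3:6
cycle 7: stall // r0:Add1,r1:Mul1,r2:Mul2,r3:6
cycle 8: stall // r0:Add1,r1:Mul1,r2:Mul2,r3:6
cycle 9: CDB Mul1=84; issue MUL r1<-Mul1 // r0:Add1,r1:Mul1,r2:Mul2,r3:6
cycle 10: CDB Mul2=-12; issue ADD r2<-Add2 // r0:Add1,r1:Mul1,r2:Add2,r3:6
cycle 11: issue SUB r2<-Add3 // r0:Add1,r1:Mul1,r2:Add3,r3:6
cycle 12: CDB Add1=72 // r0:72,r1:Mul1,r2:Add3,r3:6

STATUS = TAG Mul1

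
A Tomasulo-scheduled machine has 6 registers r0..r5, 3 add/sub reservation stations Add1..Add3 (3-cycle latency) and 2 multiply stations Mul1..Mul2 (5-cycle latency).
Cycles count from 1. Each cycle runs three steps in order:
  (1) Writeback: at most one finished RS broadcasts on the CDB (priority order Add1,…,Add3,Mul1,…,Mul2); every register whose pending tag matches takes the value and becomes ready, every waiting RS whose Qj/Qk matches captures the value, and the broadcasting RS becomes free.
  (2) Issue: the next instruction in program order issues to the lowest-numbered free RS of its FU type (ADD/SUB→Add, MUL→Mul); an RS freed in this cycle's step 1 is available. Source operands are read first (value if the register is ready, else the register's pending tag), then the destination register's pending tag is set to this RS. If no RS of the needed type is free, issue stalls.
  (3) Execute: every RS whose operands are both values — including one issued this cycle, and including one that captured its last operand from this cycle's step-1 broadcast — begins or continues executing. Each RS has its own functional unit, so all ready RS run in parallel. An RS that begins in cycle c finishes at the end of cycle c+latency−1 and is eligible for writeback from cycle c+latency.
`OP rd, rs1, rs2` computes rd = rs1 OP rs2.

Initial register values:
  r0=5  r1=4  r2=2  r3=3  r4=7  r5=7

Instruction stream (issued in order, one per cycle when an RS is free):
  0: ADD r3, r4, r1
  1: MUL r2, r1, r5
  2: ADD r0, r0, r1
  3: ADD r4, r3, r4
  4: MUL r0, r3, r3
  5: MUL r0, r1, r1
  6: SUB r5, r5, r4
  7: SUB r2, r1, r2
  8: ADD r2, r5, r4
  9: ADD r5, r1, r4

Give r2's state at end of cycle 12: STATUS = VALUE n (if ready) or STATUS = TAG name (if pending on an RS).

  c1: issue ADD r3<-Add1  regs: r0:5,r1:4,r2:2,r3:Add1,r4:7,r5:7
  c2: issue MUL r2<-Mul1  regs: r0:5,r1:4,r2:Mul1,r3:Add1,r4:7,r5:7
  c3: issue ADD r0<-Add2  regs: r0:Add2,r1:4,r2:Mul1,r3:Add1,r4:7,r5:7
  c4: CDB Add1=11; issue ADD r4<-Add1  regs: r0:Add2,r1:4,r2:Mul1,r3:11,r4:Add1,r5:7
  c5: issue MUL r0<-Mul2  regs: r0:Mul2,r1:4,r2:Mul1,r3:11,r4:Add1,r5:7
  c6: CDB Add2=9; stall  regs: r0:Mul2,r1:4,r2:Mul1,r3:11,r4:Add1,r5:7
  c7: CDB Add1=18; stall  regs: r0:Mul2,r1:4,r2:Mul1,r3:11,r4:18,r5:7
  c8: CDB Mul1=28; issue MUL r0<-Mul1  regs: r0:Mul1,r1:4,r2:28,r3:11,r4:18,r5:7
  c9: issue SUB r5<-Add1  regs: r0:Mul1,r1:4,r2:28,r3:11,r4:18,r5:Add1
  c10: CDB Mul2=121; issue SUB r2<-Add2  regs: r0:Mul1,r1:4,r2:Add2,r3:11,r4:18,r5:Add1
  c11: issue ADD r2<-Add3  regs: r0:Mul1,r1:4,r2:Add3,r3:11,r4:18,r5:Add1
  c12: CDB Add1=-11; issue ADD r5<-Add1  regs: r0:Mul1,r1:4,r2:Add3,r3:11,r4:18,r5:Add1

STATUS = TAG Add3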